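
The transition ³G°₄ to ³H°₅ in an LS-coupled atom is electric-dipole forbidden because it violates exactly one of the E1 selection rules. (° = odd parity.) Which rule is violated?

Parity must change: odd → odd — violated.
ΔS = 0: S: 1 → 1 — satisfied.
ΔL = 0, ±1 (not L=0↔0): L: 4 → 5, ΔL = +1 — satisfied.
ΔJ = 0, ±1 (not J=0↔0): J: 4 → 5, ΔJ = +1 — satisfied.

parity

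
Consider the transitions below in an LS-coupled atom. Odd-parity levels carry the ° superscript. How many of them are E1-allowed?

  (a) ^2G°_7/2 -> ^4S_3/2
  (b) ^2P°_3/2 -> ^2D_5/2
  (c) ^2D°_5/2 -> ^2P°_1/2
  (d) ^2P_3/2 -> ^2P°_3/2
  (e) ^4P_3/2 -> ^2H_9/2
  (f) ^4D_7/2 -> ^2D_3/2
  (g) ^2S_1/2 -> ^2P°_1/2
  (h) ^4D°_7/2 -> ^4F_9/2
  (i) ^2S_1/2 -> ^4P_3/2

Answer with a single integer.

(a) forbidden (ΔS, ΔL, ΔJ fail)
(b) allowed
(c) forbidden (parity, ΔJ fail)
(d) allowed
(e) forbidden (parity, ΔS, ΔL, ΔJ fail)
(f) forbidden (parity, ΔS, ΔJ fail)
(g) allowed
(h) allowed
(i) forbidden (parity, ΔS fail)
Total allowed: 4 of 9.

4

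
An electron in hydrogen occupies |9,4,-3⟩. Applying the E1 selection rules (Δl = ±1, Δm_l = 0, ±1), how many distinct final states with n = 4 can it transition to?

2

E1 requires Δl = ±1, so l_f ∈ {3, 5}; with 0 ≤ l_f ≤ n_f−1 = 3, the allowed l_f values are {3}.
For l_f = 3: m_f ∈ {m_i−1, m_i, m_i+1} ∩ [−3, 3] = {-3, -2} → 2 states.
Total: 2.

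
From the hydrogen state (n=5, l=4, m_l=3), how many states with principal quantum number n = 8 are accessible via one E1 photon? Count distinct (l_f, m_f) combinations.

5

E1 requires Δl = ±1, so l_f ∈ {3, 5}; with 0 ≤ l_f ≤ n_f−1 = 7, the allowed l_f values are {3, 5}.
For l_f = 3: m_f ∈ {m_i−1, m_i, m_i+1} ∩ [−3, 3] = {2, 3} → 2 states.
For l_f = 5: m_f ∈ {m_i−1, m_i, m_i+1} ∩ [−5, 5] = {2, 3, 4} → 3 states.
Total: 5.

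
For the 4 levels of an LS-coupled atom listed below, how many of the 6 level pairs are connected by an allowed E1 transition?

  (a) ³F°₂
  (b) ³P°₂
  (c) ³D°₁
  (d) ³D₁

3

(a)–(b): forbidden (parity, ΔL).
(a)–(c): forbidden (parity).
(a)–(d): allowed.
(b)–(c): forbidden (parity).
(b)–(d): allowed.
(c)–(d): allowed.
Allowed pairs: 3 of 6.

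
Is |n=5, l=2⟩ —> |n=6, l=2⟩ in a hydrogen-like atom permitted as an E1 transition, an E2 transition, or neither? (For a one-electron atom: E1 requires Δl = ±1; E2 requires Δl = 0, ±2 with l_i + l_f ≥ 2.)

E2

Δl = 2 − 2 = +0; l_i + l_f = 4.
E1 (Δl = ±1): not satisfied.
E2 (Δl = 0,±2, l_i+l_f ≥ 2): satisfied.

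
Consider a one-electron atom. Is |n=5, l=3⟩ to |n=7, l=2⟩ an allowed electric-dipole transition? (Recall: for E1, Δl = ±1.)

allowed

Δl = 2 − 3 = -1; the E1 rule Δl = ±1 is passes.
All E1 selection rules are satisfied.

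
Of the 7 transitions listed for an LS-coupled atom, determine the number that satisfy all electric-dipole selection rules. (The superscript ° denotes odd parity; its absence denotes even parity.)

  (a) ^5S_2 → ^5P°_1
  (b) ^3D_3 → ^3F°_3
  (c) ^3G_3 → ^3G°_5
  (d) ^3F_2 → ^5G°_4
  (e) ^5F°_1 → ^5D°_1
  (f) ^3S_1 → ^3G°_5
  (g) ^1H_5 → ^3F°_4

(a) allowed
(b) allowed
(c) forbidden (ΔJ fails)
(d) forbidden (ΔS, ΔJ fail)
(e) forbidden (parity fails)
(f) forbidden (ΔL, ΔJ fail)
(g) forbidden (ΔS, ΔL fail)
Total allowed: 2 of 7.

2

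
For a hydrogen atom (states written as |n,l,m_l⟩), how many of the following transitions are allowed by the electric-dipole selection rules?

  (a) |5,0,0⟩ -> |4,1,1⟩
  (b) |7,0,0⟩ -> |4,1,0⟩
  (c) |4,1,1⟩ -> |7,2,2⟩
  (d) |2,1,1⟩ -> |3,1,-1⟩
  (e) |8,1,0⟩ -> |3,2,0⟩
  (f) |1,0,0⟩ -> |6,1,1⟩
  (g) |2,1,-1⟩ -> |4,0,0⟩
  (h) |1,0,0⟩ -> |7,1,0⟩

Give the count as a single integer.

7

(a) allowed
(b) allowed
(c) allowed
(d) forbidden — Δl = +0 (E1 requires Δl = ±1); Δm_l = -2 (E1 requires Δm_l = 0, ±1)
(e) allowed
(f) allowed
(g) allowed
(h) allowed
Total allowed: 7 of 8.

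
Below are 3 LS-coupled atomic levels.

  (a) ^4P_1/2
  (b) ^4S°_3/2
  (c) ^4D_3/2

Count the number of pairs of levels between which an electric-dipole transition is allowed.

(a)–(b): allowed.
(a)–(c): forbidden (parity).
(b)–(c): forbidden (ΔL).
Allowed pairs: 1 of 3.

1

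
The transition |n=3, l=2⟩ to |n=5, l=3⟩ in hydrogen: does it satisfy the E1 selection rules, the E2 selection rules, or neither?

Δl = 3 − 2 = +1; l_i + l_f = 5.
E1 (Δl = ±1): satisfied.
E2 (Δl = 0,±2, l_i+l_f ≥ 2): not satisfied.

E1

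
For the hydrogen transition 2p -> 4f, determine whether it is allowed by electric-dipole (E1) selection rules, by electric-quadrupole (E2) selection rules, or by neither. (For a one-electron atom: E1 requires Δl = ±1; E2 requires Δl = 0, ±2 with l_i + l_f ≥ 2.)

E2

Δl = 3 − 1 = +2; l_i + l_f = 4.
E1 (Δl = ±1): not satisfied.
E2 (Δl = 0,±2, l_i+l_f ≥ 2): satisfied.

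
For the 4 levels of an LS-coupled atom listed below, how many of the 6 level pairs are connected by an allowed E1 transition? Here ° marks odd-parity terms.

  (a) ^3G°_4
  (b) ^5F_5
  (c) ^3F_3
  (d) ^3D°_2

2

(a)–(b): forbidden (ΔS).
(a)–(c): allowed.
(a)–(d): forbidden (parity, ΔL, ΔJ).
(b)–(c): forbidden (parity, ΔS, ΔJ).
(b)–(d): forbidden (ΔS, ΔJ).
(c)–(d): allowed.
Allowed pairs: 2 of 6.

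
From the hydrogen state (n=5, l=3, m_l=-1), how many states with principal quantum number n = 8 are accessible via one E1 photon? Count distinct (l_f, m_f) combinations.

E1 requires Δl = ±1, so l_f ∈ {2, 4}; with 0 ≤ l_f ≤ n_f−1 = 7, the allowed l_f values are {2, 4}.
For l_f = 2: m_f ∈ {m_i−1, m_i, m_i+1} ∩ [−2, 2] = {-2, -1, 0} → 3 states.
For l_f = 4: m_f ∈ {m_i−1, m_i, m_i+1} ∩ [−4, 4] = {-2, -1, 0} → 3 states.
Total: 6.

6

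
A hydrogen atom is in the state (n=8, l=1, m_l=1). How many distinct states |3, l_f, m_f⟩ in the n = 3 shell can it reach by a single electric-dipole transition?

4

E1 requires Δl = ±1, so l_f ∈ {0, 2}; with 0 ≤ l_f ≤ n_f−1 = 2, the allowed l_f values are {0, 2}.
For l_f = 0: m_f ∈ {m_i−1, m_i, m_i+1} ∩ [−0, 0] = {0} → 1 state.
For l_f = 2: m_f ∈ {m_i−1, m_i, m_i+1} ∩ [−2, 2] = {0, 1, 2} → 3 states.
Total: 4.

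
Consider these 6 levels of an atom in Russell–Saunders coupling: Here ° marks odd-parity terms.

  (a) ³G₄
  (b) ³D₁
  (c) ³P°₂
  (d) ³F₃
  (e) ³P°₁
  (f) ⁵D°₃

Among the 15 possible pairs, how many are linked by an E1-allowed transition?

2

(a)–(b): forbidden (parity, ΔL, ΔJ).
(a)–(c): forbidden (ΔL, ΔJ).
(a)–(d): forbidden (parity).
(a)–(e): forbidden (ΔL, ΔJ).
(a)–(f): forbidden (ΔS, ΔL).
(b)–(c): allowed.
(b)–(d): forbidden (parity, ΔJ).
(b)–(e): allowed.
(b)–(f): forbidden (ΔS, ΔJ).
(c)–(d): forbidden (ΔL).
(c)–(e): forbidden (parity).
(c)–(f): forbidden (parity, ΔS).
(d)–(e): forbidden (ΔL, ΔJ).
(d)–(f): forbidden (ΔS).
(e)–(f): forbidden (parity, ΔS, ΔJ).
Allowed pairs: 2 of 15.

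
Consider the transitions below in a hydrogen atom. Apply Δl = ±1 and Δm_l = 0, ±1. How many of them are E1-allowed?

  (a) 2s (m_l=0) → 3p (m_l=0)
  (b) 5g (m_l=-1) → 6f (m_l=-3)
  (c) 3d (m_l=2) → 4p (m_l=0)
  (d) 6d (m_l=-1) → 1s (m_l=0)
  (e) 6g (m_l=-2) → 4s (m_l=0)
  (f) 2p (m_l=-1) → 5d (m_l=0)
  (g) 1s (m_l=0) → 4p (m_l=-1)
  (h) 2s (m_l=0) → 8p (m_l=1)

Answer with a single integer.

(a) allowed
(b) forbidden — Δm_l = -2 (E1 requires Δm_l = 0, ±1)
(c) forbidden — Δm_l = -2 (E1 requires Δm_l = 0, ±1)
(d) forbidden — Δl = -2 (E1 requires Δl = ±1)
(e) forbidden — Δl = -4 (E1 requires Δl = ±1); Δm_l = +2 (E1 requires Δm_l = 0, ±1)
(f) allowed
(g) allowed
(h) allowed
Total allowed: 4 of 8.

4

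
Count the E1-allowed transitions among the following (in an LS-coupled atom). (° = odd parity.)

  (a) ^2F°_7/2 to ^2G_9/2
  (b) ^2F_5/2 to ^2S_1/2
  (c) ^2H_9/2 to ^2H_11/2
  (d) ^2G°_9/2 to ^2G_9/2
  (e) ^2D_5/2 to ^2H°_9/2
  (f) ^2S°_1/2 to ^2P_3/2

(a) allowed
(b) forbidden (parity, ΔL, ΔJ fail)
(c) forbidden (parity fails)
(d) allowed
(e) forbidden (ΔL, ΔJ fail)
(f) allowed
Total allowed: 3 of 6.

3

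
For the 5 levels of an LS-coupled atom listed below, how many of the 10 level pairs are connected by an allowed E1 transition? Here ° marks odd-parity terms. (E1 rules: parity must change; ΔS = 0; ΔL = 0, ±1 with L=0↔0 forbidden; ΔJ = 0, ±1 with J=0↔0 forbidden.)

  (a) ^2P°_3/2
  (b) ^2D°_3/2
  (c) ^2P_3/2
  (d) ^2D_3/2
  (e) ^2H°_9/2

(a)–(b): forbidden (parity).
(a)–(c): allowed.
(a)–(d): allowed.
(a)–(e): forbidden (parity, ΔL, ΔJ).
(b)–(c): allowed.
(b)–(d): allowed.
(b)–(e): forbidden (parity, ΔL, ΔJ).
(c)–(d): forbidden (parity).
(c)–(e): forbidden (ΔL, ΔJ).
(d)–(e): forbidden (ΔL, ΔJ).
Allowed pairs: 4 of 10.

4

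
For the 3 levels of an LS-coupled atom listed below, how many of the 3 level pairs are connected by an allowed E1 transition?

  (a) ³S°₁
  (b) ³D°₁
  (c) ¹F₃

(a)–(b): forbidden (parity, ΔL).
(a)–(c): forbidden (ΔS, ΔL, ΔJ).
(b)–(c): forbidden (ΔS, ΔJ).
Allowed pairs: 0 of 3.

0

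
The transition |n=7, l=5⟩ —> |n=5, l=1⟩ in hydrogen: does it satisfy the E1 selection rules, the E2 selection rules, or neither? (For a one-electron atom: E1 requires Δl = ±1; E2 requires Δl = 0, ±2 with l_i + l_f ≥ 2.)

Δl = 1 − 5 = -4; l_i + l_f = 6.
E1 (Δl = ±1): not satisfied.
E2 (Δl = 0,±2, l_i+l_f ≥ 2): not satisfied.

neither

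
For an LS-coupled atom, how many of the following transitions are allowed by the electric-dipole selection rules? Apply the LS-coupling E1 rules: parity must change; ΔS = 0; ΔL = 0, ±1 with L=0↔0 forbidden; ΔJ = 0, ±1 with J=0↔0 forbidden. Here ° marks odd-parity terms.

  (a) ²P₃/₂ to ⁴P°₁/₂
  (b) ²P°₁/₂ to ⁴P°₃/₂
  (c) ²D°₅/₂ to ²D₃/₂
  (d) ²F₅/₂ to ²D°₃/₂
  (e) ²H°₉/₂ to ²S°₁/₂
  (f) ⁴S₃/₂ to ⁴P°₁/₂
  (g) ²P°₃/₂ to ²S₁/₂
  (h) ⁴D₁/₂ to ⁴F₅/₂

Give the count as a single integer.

4

(a) forbidden (ΔS fails)
(b) forbidden (parity, ΔS fail)
(c) allowed
(d) allowed
(e) forbidden (parity, ΔL, ΔJ fail)
(f) allowed
(g) allowed
(h) forbidden (parity, ΔJ fail)
Total allowed: 4 of 8.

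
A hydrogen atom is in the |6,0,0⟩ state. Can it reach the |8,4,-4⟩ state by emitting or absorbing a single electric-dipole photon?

Δl = 4 − 0 = +4; the E1 rule Δl = ±1 is fails.
Δm_l = -4 − (0) = -4. E1 requires Δm_l = 0, ±1: fails.
The transition is electric-dipole forbidden.

forbidden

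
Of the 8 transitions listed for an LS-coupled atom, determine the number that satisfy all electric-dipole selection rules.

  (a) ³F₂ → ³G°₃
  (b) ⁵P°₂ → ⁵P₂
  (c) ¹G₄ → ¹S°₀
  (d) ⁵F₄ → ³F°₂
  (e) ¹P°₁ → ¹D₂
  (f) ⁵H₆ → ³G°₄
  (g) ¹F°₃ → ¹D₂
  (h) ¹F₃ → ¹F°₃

(a) allowed
(b) allowed
(c) forbidden (ΔL, ΔJ fail)
(d) forbidden (ΔS, ΔJ fail)
(e) allowed
(f) forbidden (ΔS, ΔJ fail)
(g) allowed
(h) allowed
Total allowed: 5 of 8.

5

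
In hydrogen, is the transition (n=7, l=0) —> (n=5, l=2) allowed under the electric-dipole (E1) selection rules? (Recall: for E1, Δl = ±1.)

forbidden

Δl = 2 − 0 = +2; the E1 rule Δl = ±1 is fails.
The transition is electric-dipole forbidden.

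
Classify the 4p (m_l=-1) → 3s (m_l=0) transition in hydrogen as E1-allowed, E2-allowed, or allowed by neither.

Δl = 0 − 1 = -1; l_i + l_f = 1.
Δm_l = +1.
E1 (Δl = ±1, |Δm_l| ≤ 1): satisfied.
E2 (Δl = 0,±2, l_i+l_f ≥ 2, |Δm_l| ≤ 2): not satisfied.

E1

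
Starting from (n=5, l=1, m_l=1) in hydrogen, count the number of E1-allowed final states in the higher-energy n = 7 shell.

E1 requires Δl = ±1, so l_f ∈ {0, 2}; with 0 ≤ l_f ≤ n_f−1 = 6, the allowed l_f values are {0, 2}.
For l_f = 0: m_f ∈ {m_i−1, m_i, m_i+1} ∩ [−0, 0] = {0} → 1 state.
For l_f = 2: m_f ∈ {m_i−1, m_i, m_i+1} ∩ [−2, 2] = {0, 1, 2} → 3 states.
Total: 4.

4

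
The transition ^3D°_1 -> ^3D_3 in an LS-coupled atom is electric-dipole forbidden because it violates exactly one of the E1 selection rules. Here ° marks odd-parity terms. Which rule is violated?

ΔJ = 0, ±1 (not J=0↔0): J: 1 → 3, ΔJ = +2 — violated.
Parity must change: odd → even — satisfied.
ΔL = 0, ±1 (not L=0↔0): L: 2 → 2, ΔL = +0 — satisfied.
ΔS = 0: S: 1 → 1 — satisfied.

the ΔJ = 0, ±1 rule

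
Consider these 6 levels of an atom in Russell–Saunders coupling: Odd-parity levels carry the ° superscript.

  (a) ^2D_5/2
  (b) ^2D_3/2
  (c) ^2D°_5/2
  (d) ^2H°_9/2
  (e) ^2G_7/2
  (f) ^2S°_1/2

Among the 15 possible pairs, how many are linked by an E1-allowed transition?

(a)–(b): forbidden (parity).
(a)–(c): allowed.
(a)–(d): forbidden (ΔL, ΔJ).
(a)–(e): forbidden (parity, ΔL).
(a)–(f): forbidden (ΔL, ΔJ).
(b)–(c): allowed.
(b)–(d): forbidden (ΔL, ΔJ).
(b)–(e): forbidden (parity, ΔL, ΔJ).
(b)–(f): forbidden (ΔL).
(c)–(d): forbidden (parity, ΔL, ΔJ).
(c)–(e): forbidden (ΔL).
(c)–(f): forbidden (parity, ΔL, ΔJ).
(d)–(e): allowed.
(d)–(f): forbidden (parity, ΔL, ΔJ).
(e)–(f): forbidden (ΔL, ΔJ).
Allowed pairs: 3 of 15.

3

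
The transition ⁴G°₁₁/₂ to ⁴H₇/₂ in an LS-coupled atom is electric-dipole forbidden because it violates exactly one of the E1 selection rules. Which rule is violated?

Reading off the term symbols: S 3/2→3/2, L 4→5, J 11/2→7/2, parity odd→even.
Parity must change: odd → even — satisfied.
ΔL = 0, ±1 (not L=0↔0): L: 4 → 5, ΔL = +1 — satisfied.
ΔJ = 0, ±1 (not J=0↔0): J: 11/2 → 7/2, ΔJ = -2 — violated.
ΔS = 0: S: 3/2 → 3/2 — satisfied.

the ΔJ = 0, ±1 rule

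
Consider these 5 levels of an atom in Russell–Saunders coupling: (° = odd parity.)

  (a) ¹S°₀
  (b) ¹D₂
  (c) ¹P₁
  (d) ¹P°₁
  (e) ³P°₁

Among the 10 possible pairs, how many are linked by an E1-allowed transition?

(a)–(b): forbidden (ΔL, ΔJ).
(a)–(c): allowed.
(a)–(d): forbidden (parity).
(a)–(e): forbidden (parity, ΔS).
(b)–(c): forbidden (parity).
(b)–(d): allowed.
(b)–(e): forbidden (ΔS).
(c)–(d): allowed.
(c)–(e): forbidden (ΔS).
(d)–(e): forbidden (parity, ΔS).
Allowed pairs: 3 of 10.

3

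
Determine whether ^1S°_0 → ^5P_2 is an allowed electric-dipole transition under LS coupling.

ΔL = 0, ±1 (not L=0↔0): L: 0 → 1, ΔL = +1 — passes.
ΔS = 0: S: 0 → 2 — fails.
ΔJ = 0, ±1 (not J=0↔0): J: 0 → 2, ΔJ = +2 — fails.
Parity must change: odd → even — passes.
Rule(s) violated: ΔS, ΔJ.

forbidden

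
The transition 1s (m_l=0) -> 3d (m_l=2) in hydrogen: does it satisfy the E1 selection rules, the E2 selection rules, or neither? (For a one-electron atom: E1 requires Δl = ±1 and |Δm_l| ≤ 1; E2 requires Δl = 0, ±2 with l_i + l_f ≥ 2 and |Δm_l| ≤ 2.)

Δl = 2 − 0 = +2; l_i + l_f = 2.
Δm_l = +2.
E1 (Δl = ±1, |Δm_l| ≤ 1): not satisfied.
E2 (Δl = 0,±2, l_i+l_f ≥ 2, |Δm_l| ≤ 2): satisfied.

E2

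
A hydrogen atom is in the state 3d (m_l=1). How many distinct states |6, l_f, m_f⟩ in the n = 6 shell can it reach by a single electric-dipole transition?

E1 requires Δl = ±1, so l_f ∈ {1, 3}; with 0 ≤ l_f ≤ n_f−1 = 5, the allowed l_f values are {1, 3}.
For l_f = 1: m_f ∈ {m_i−1, m_i, m_i+1} ∩ [−1, 1] = {0, 1} → 2 states.
For l_f = 3: m_f ∈ {m_i−1, m_i, m_i+1} ∩ [−3, 3] = {0, 1, 2} → 3 states.
Total: 5.

5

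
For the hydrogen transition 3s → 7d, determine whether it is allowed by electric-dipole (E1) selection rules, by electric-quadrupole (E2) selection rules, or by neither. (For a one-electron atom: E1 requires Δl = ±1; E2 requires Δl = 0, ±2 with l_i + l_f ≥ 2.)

Δl = 2 − 0 = +2; l_i + l_f = 2.
E1 (Δl = ±1): not satisfied.
E2 (Δl = 0,±2, l_i+l_f ≥ 2): satisfied.

E2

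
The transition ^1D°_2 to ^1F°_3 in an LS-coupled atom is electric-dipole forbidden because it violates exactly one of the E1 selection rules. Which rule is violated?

Reading off the term symbols: S 0→0, L 2→3, J 2→3, parity odd→odd.
Parity must change: odd → odd — violated.
ΔS = 0: S: 0 → 0 — satisfied.
ΔL = 0, ±1 (not L=0↔0): L: 2 → 3, ΔL = +1 — satisfied.
ΔJ = 0, ±1 (not J=0↔0): J: 2 → 3, ΔJ = +1 — satisfied.

parity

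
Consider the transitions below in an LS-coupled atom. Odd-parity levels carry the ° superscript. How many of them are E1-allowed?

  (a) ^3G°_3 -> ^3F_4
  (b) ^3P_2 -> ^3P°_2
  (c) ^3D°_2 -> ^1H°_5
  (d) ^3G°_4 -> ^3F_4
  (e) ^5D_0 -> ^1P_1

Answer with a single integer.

3

(a) allowed
(b) allowed
(c) forbidden (parity, ΔS, ΔL, ΔJ fail)
(d) allowed
(e) forbidden (parity, ΔS fail)
Total allowed: 3 of 5.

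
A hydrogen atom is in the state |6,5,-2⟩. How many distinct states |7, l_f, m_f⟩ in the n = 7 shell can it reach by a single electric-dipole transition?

E1 requires Δl = ±1, so l_f ∈ {4, 6}; with 0 ≤ l_f ≤ n_f−1 = 6, the allowed l_f values are {4, 6}.
For l_f = 4: m_f ∈ {m_i−1, m_i, m_i+1} ∩ [−4, 4] = {-3, -2, -1} → 3 states.
For l_f = 6: m_f ∈ {m_i−1, m_i, m_i+1} ∩ [−6, 6] = {-3, -2, -1} → 3 states.
Total: 6.

6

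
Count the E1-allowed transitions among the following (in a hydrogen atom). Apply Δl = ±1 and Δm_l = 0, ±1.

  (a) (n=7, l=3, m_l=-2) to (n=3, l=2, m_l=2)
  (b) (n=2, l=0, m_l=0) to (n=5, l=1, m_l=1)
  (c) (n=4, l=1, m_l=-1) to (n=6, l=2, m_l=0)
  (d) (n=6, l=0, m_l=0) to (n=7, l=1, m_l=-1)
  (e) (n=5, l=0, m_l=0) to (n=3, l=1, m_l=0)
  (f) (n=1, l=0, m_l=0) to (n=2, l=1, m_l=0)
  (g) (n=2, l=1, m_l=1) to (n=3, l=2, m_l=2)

6

(a) forbidden — Δm_l = +4 (E1 requires Δm_l = 0, ±1)
(b) allowed
(c) allowed
(d) allowed
(e) allowed
(f) allowed
(g) allowed
Total allowed: 6 of 7.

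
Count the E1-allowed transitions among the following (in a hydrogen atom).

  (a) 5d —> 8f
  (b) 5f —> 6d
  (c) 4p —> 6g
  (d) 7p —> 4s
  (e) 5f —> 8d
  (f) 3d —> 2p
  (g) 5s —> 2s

(a) allowed
(b) allowed
(c) forbidden — Δl = +3 (E1 requires Δl = ±1)
(d) allowed
(e) allowed
(f) allowed
(g) forbidden — Δl = +0 (E1 requires Δl = ±1)
Total allowed: 5 of 7.

5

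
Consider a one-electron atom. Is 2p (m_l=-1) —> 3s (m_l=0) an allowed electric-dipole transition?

Δl = 0 − 1 = -1; the E1 rule Δl = ±1 is ok.
Δm_l = 0 − (-1) = +1. E1 requires Δm_l = 0, ±1: ok.
All E1 selection rules are satisfied.

allowed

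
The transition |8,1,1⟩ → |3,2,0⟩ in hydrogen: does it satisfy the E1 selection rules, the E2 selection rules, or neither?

Δl = 2 − 1 = +1; l_i + l_f = 3.
Δm_l = -1.
E1 (Δl = ±1, |Δm_l| ≤ 1): satisfied.
E2 (Δl = 0,±2, l_i+l_f ≥ 2, |Δm_l| ≤ 2): not satisfied.

E1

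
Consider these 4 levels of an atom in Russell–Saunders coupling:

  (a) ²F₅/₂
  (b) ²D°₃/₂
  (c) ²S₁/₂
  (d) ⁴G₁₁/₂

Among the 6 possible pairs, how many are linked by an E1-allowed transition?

1

(a)–(b): allowed.
(a)–(c): forbidden (parity, ΔL, ΔJ).
(a)–(d): forbidden (parity, ΔS, ΔJ).
(b)–(c): forbidden (ΔL).
(b)–(d): forbidden (ΔS, ΔL, ΔJ).
(c)–(d): forbidden (parity, ΔS, ΔL, ΔJ).
Allowed pairs: 1 of 6.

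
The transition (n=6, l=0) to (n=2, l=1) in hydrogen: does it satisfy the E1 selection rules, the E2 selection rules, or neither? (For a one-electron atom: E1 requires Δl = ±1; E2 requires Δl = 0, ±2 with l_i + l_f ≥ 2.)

E1

Δl = 1 − 0 = +1; l_i + l_f = 1.
E1 (Δl = ±1): satisfied.
E2 (Δl = 0,±2, l_i+l_f ≥ 2): not satisfied.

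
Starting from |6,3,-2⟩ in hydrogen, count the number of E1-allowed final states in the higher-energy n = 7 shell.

5

E1 requires Δl = ±1, so l_f ∈ {2, 4}; with 0 ≤ l_f ≤ n_f−1 = 6, the allowed l_f values are {2, 4}.
For l_f = 2: m_f ∈ {m_i−1, m_i, m_i+1} ∩ [−2, 2] = {-2, -1} → 2 states.
For l_f = 4: m_f ∈ {m_i−1, m_i, m_i+1} ∩ [−4, 4] = {-3, -2, -1} → 3 states.
Total: 5.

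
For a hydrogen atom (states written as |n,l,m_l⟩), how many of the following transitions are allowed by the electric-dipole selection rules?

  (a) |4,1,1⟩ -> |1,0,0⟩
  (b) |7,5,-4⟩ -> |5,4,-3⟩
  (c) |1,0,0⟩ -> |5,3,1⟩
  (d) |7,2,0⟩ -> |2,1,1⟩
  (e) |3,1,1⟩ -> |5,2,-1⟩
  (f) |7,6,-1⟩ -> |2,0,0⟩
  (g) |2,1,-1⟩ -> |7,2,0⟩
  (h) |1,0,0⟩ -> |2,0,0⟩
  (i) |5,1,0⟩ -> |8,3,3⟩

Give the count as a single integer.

(a) allowed
(b) allowed
(c) forbidden — Δl = +3 (E1 requires Δl = ±1)
(d) allowed
(e) forbidden — Δm_l = -2 (E1 requires Δm_l = 0, ±1)
(f) forbidden — Δl = -6 (E1 requires Δl = ±1)
(g) allowed
(h) forbidden — Δl = +0 (E1 requires Δl = ±1)
(i) forbidden — Δl = +2 (E1 requires Δl = ±1); Δm_l = +3 (E1 requires Δm_l = 0, ±1)
Total allowed: 4 of 9.

4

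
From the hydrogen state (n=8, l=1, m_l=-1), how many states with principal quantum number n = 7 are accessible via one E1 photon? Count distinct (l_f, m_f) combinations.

4

E1 requires Δl = ±1, so l_f ∈ {0, 2}; with 0 ≤ l_f ≤ n_f−1 = 6, the allowed l_f values are {0, 2}.
For l_f = 0: m_f ∈ {m_i−1, m_i, m_i+1} ∩ [−0, 0] = {0} → 1 state.
For l_f = 2: m_f ∈ {m_i−1, m_i, m_i+1} ∩ [−2, 2] = {-2, -1, 0} → 3 states.
Total: 4.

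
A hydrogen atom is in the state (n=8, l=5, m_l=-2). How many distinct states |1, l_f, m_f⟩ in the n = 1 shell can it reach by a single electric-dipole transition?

E1 requires l_f ∈ {4, 6}, but neither lies in [0, 0], so no final state is reachable.
Total: 0.

0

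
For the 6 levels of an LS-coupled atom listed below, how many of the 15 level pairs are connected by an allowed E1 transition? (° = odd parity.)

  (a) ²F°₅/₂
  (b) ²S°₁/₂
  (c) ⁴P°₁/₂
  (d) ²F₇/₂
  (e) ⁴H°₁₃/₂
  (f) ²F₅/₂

(a)–(b): forbidden (parity, ΔL, ΔJ).
(a)–(c): forbidden (parity, ΔS, ΔL, ΔJ).
(a)–(d): allowed.
(a)–(e): forbidden (parity, ΔS, ΔL, ΔJ).
(a)–(f): allowed.
(b)–(c): forbidden (parity, ΔS).
(b)–(d): forbidden (ΔL, ΔJ).
(b)–(e): forbidden (parity, ΔS, ΔL, ΔJ).
(b)–(f): forbidden (ΔL, ΔJ).
(c)–(d): forbidden (ΔS, ΔL, ΔJ).
(c)–(e): forbidden (parity, ΔL, ΔJ).
(c)–(f): forbidden (ΔS, ΔL, ΔJ).
(d)–(e): forbidden (ΔS, ΔL, ΔJ).
(d)–(f): forbidden (parity).
(e)–(f): forbidden (ΔS, ΔL, ΔJ).
Allowed pairs: 2 of 15.

2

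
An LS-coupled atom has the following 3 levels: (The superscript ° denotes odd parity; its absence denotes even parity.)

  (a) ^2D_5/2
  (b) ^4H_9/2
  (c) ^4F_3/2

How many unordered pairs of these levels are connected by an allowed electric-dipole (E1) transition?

0

(a)–(b): forbidden (parity, ΔS, ΔL, ΔJ).
(a)–(c): forbidden (parity, ΔS).
(b)–(c): forbidden (parity, ΔL, ΔJ).
Allowed pairs: 0 of 3.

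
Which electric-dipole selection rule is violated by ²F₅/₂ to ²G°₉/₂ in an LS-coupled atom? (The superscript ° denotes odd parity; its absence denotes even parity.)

Initial level: S=1/2, L=3, J=5/2, parity even. Final level: S=1/2, L=4, J=9/2, parity odd.
Parity must change: even → odd — ✓.
ΔS = 0: S: 1/2 → 1/2 — ✓.
ΔL = 0, ±1 (not L=0↔0): L: 3 → 4, ΔL = +1 — ✓.
ΔJ = 0, ±1 (not J=0↔0): J: 5/2 → 9/2, ΔJ = +2 — ✗.

the ΔJ = 0, ±1 rule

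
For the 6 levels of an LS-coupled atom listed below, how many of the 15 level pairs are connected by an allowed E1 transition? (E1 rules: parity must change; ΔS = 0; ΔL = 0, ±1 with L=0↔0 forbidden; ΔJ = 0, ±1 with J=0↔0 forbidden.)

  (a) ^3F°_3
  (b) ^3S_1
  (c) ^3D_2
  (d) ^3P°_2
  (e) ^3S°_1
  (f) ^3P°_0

4

(a)–(b): forbidden (ΔL, ΔJ).
(a)–(c): allowed.
(a)–(d): forbidden (parity, ΔL).
(a)–(e): forbidden (parity, ΔL, ΔJ).
(a)–(f): forbidden (parity, ΔL, ΔJ).
(b)–(c): forbidden (parity, ΔL).
(b)–(d): allowed.
(b)–(e): forbidden (ΔL).
(b)–(f): allowed.
(c)–(d): allowed.
(c)–(e): forbidden (ΔL).
(c)–(f): forbidden (ΔJ).
(d)–(e): forbidden (parity).
(d)–(f): forbidden (parity, ΔJ).
(e)–(f): forbidden (parity).
Allowed pairs: 4 of 15.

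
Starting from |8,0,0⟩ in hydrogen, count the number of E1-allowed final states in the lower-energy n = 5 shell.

3

E1 requires Δl = ±1, so l_f ∈ {-1, 1}; with 0 ≤ l_f ≤ n_f−1 = 4, the allowed l_f values are {1}.
For l_f = 1: m_f ∈ {m_i−1, m_i, m_i+1} ∩ [−1, 1] = {-1, 0, 1} → 3 states.
Total: 3.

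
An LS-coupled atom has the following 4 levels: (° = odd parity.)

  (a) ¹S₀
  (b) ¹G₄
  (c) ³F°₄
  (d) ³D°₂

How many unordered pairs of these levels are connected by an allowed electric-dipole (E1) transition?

(a)–(b): forbidden (parity, ΔL, ΔJ).
(a)–(c): forbidden (ΔS, ΔL, ΔJ).
(a)–(d): forbidden (ΔS, ΔL, ΔJ).
(b)–(c): forbidden (ΔS).
(b)–(d): forbidden (ΔS, ΔL, ΔJ).
(c)–(d): forbidden (parity, ΔJ).
Allowed pairs: 0 of 6.

0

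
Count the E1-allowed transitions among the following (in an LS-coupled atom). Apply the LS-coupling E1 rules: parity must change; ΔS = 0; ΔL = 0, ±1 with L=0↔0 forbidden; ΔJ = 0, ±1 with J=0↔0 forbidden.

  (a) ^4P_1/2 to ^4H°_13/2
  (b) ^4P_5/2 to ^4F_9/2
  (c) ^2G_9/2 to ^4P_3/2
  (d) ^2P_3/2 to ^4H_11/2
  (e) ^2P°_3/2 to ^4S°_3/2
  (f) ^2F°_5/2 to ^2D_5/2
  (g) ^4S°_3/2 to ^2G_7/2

1

(a) forbidden (ΔL, ΔJ fail)
(b) forbidden (parity, ΔL, ΔJ fail)
(c) forbidden (parity, ΔS, ΔL, ΔJ fail)
(d) forbidden (parity, ΔS, ΔL, ΔJ fail)
(e) forbidden (parity, ΔS fail)
(f) allowed
(g) forbidden (ΔS, ΔL, ΔJ fail)
Total allowed: 1 of 7.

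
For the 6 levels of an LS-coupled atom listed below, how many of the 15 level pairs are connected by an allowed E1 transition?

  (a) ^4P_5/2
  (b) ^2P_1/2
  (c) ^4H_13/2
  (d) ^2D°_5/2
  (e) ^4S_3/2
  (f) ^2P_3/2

1

(a)–(b): forbidden (parity, ΔS, ΔJ).
(a)–(c): forbidden (parity, ΔL, ΔJ).
(a)–(d): forbidden (ΔS).
(a)–(e): forbidden (parity).
(a)–(f): forbidden (parity, ΔS).
(b)–(c): forbidden (parity, ΔS, ΔL, ΔJ).
(b)–(d): forbidden (ΔJ).
(b)–(e): forbidden (parity, ΔS).
(b)–(f): forbidden (parity).
(c)–(d): forbidden (ΔS, ΔL, ΔJ).
(c)–(e): forbidden (parity, ΔL, ΔJ).
(c)–(f): forbidden (parity, ΔS, ΔL, ΔJ).
(d)–(e): forbidden (ΔS, ΔL).
(d)–(f): allowed.
(e)–(f): forbidden (parity, ΔS).
Allowed pairs: 1 of 15.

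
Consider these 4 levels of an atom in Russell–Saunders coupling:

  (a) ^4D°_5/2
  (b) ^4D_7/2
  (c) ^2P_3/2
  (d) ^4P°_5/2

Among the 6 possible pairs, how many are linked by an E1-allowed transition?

2

(a)–(b): allowed.
(a)–(c): forbidden (ΔS).
(a)–(d): forbidden (parity).
(b)–(c): forbidden (parity, ΔS, ΔJ).
(b)–(d): allowed.
(c)–(d): forbidden (ΔS).
Allowed pairs: 2 of 6.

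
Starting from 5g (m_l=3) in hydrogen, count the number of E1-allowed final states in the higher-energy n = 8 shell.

5

E1 requires Δl = ±1, so l_f ∈ {3, 5}; with 0 ≤ l_f ≤ n_f−1 = 7, the allowed l_f values are {3, 5}.
For l_f = 3: m_f ∈ {m_i−1, m_i, m_i+1} ∩ [−3, 3] = {2, 3} → 2 states.
For l_f = 5: m_f ∈ {m_i−1, m_i, m_i+1} ∩ [−5, 5] = {2, 3, 4} → 3 states.
Total: 5.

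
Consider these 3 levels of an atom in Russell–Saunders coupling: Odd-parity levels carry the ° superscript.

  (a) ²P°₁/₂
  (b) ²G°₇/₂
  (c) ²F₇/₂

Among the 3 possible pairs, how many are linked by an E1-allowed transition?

1

(a)–(b): forbidden (parity, ΔL, ΔJ).
(a)–(c): forbidden (ΔL, ΔJ).
(b)–(c): allowed.
Allowed pairs: 1 of 3.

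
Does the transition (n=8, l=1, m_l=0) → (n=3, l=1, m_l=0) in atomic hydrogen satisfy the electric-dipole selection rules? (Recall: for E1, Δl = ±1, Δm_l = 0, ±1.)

l: 1 → 1 (Δl = +0). Δl = ±1 violated.
Δm_l = 0 − (0) = +0. E1 requires Δm_l = 0, ±1: satisfied.
The transition is electric-dipole forbidden.

forbidden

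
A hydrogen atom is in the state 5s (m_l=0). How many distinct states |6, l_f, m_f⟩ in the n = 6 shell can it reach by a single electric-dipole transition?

E1 requires Δl = ±1, so l_f ∈ {-1, 1}; with 0 ≤ l_f ≤ n_f−1 = 5, the allowed l_f values are {1}.
For l_f = 1: m_f ∈ {m_i−1, m_i, m_i+1} ∩ [−1, 1] = {-1, 0, 1} → 3 states.
Total: 3.

3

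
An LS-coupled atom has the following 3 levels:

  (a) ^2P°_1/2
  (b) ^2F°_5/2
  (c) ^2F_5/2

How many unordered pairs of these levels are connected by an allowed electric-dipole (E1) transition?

(a)–(b): forbidden (parity, ΔL, ΔJ).
(a)–(c): forbidden (ΔL, ΔJ).
(b)–(c): allowed.
Allowed pairs: 1 of 3.

1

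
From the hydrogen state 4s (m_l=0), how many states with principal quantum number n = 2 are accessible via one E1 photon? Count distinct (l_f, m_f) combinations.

3

E1 requires Δl = ±1, so l_f ∈ {-1, 1}; with 0 ≤ l_f ≤ n_f−1 = 1, the allowed l_f values are {1}.
For l_f = 1: m_f ∈ {m_i−1, m_i, m_i+1} ∩ [−1, 1] = {-1, 0, 1} → 3 states.
Total: 3.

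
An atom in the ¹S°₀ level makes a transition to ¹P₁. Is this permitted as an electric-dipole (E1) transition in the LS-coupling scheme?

allowed

Initial level: S=0, L=0, J=0, parity odd. Final level: S=0, L=1, J=1, parity even.
ΔL = 0, ±1 (not L=0↔0): L: 0 → 1, ΔL = +1 — ✓.
ΔJ = 0, ±1 (not J=0↔0): J: 0 → 1, ΔJ = +1 — ✓.
Parity must change: odd → even — ✓.
ΔS = 0: S: 0 → 0 — ✓.
All four E1 rules are satisfied.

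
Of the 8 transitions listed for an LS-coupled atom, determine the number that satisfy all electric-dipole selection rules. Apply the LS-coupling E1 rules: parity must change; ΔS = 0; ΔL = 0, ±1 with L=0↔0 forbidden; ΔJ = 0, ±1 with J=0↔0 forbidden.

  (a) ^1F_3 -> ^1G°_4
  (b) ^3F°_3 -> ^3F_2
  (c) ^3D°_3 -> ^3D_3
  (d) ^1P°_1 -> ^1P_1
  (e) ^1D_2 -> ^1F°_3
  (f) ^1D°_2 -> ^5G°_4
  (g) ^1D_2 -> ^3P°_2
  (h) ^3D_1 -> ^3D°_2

6

(a) allowed
(b) allowed
(c) allowed
(d) allowed
(e) allowed
(f) forbidden (parity, ΔS, ΔL, ΔJ fail)
(g) forbidden (ΔS fails)
(h) allowed
Total allowed: 6 of 8.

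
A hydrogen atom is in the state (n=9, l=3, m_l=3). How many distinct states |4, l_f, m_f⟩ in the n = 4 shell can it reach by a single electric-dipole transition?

E1 requires Δl = ±1, so l_f ∈ {2, 4}; with 0 ≤ l_f ≤ n_f−1 = 3, the allowed l_f values are {2}.
For l_f = 2: m_f ∈ {m_i−1, m_i, m_i+1} ∩ [−2, 2] = {2} → 1 state.
Total: 1.

1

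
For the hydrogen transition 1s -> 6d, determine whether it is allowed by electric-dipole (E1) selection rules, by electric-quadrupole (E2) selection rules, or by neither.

Δl = 2 − 0 = +2; l_i + l_f = 2.
E1 (Δl = ±1): not satisfied.
E2 (Δl = 0,±2, l_i+l_f ≥ 2): satisfied.

E2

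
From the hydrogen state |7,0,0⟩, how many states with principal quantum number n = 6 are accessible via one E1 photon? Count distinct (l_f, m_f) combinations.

3

E1 requires Δl = ±1, so l_f ∈ {-1, 1}; with 0 ≤ l_f ≤ n_f−1 = 5, the allowed l_f values are {1}.
For l_f = 1: m_f ∈ {m_i−1, m_i, m_i+1} ∩ [−1, 1] = {-1, 0, 1} → 3 states.
Total: 3.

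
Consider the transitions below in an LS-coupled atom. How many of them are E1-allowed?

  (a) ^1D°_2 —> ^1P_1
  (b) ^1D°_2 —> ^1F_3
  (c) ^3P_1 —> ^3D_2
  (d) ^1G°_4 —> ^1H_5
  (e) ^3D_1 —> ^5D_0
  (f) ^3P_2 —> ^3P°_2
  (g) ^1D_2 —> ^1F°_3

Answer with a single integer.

(a) allowed
(b) allowed
(c) forbidden (parity fails)
(d) allowed
(e) forbidden (parity, ΔS fail)
(f) allowed
(g) allowed
Total allowed: 5 of 7.

5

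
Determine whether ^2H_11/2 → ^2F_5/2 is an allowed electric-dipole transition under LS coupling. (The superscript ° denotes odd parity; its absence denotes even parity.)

Initial level: S=1/2, L=5, J=11/2, parity even. Final level: S=1/2, L=3, J=5/2, parity even.
ΔJ = 0, ±1 (not J=0↔0): J: 11/2 → 5/2, ΔJ = -3 — violated.
ΔL = 0, ±1 (not L=0↔0): L: 5 → 3, ΔL = -2 — violated.
Parity must change: even → even — violated.
ΔS = 0: S: 1/2 → 1/2 — satisfied.
Rule(s) violated: parity, ΔL, ΔJ.

forbidden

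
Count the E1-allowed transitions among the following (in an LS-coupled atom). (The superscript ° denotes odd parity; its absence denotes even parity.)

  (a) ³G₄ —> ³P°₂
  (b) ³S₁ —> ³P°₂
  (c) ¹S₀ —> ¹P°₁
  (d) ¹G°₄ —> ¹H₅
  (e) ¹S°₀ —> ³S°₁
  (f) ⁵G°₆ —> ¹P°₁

(a) forbidden (ΔL, ΔJ fail)
(b) allowed
(c) allowed
(d) allowed
(e) forbidden (parity, ΔS, ΔL fail)
(f) forbidden (parity, ΔS, ΔL, ΔJ fail)
Total allowed: 3 of 6.

3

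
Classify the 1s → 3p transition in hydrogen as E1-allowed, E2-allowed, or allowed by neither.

E1

Δl = 1 − 0 = +1; l_i + l_f = 1.
E1 (Δl = ±1): satisfied.
E2 (Δl = 0,±2, l_i+l_f ≥ 2): not satisfied.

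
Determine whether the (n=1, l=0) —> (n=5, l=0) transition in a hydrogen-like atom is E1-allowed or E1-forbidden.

forbidden

Δl = 0 − 0 = +0; the E1 rule Δl = ±1 is fails.
The transition is electric-dipole forbidden.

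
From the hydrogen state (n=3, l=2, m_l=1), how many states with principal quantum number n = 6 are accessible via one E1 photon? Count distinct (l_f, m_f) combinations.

E1 requires Δl = ±1, so l_f ∈ {1, 3}; with 0 ≤ l_f ≤ n_f−1 = 5, the allowed l_f values are {1, 3}.
For l_f = 1: m_f ∈ {m_i−1, m_i, m_i+1} ∩ [−1, 1] = {0, 1} → 2 states.
For l_f = 3: m_f ∈ {m_i−1, m_i, m_i+1} ∩ [−3, 3] = {0, 1, 2} → 3 states.
Total: 5.

5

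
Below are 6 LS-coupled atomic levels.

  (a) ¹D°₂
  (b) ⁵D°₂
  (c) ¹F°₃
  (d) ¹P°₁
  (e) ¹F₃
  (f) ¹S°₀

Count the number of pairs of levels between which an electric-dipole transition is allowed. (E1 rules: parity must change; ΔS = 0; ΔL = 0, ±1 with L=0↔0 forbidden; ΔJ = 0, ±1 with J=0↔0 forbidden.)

2

(a)–(b): forbidden (parity, ΔS).
(a)–(c): forbidden (parity).
(a)–(d): forbidden (parity).
(a)–(e): allowed.
(a)–(f): forbidden (parity, ΔL, ΔJ).
(b)–(c): forbidden (parity, ΔS).
(b)–(d): forbidden (parity, ΔS).
(b)–(e): forbidden (ΔS).
(b)–(f): forbidden (parity, ΔS, ΔL, ΔJ).
(c)–(d): forbidden (parity, ΔL, ΔJ).
(c)–(e): allowed.
(c)–(f): forbidden (parity, ΔL, ΔJ).
(d)–(e): forbidden (ΔL, ΔJ).
(d)–(f): forbidden (parity).
(e)–(f): forbidden (ΔL, ΔJ).
Allowed pairs: 2 of 15.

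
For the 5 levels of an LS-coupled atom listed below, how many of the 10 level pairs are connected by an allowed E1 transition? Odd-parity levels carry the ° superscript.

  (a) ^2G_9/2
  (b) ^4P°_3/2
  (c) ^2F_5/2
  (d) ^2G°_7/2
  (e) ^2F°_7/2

4

(a)–(b): forbidden (ΔS, ΔL, ΔJ).
(a)–(c): forbidden (parity, ΔJ).
(a)–(d): allowed.
(a)–(e): allowed.
(b)–(c): forbidden (ΔS, ΔL).
(b)–(d): forbidden (parity, ΔS, ΔL, ΔJ).
(b)–(e): forbidden (parity, ΔS, ΔL, ΔJ).
(c)–(d): allowed.
(c)–(e): allowed.
(d)–(e): forbidden (parity).
Allowed pairs: 4 of 10.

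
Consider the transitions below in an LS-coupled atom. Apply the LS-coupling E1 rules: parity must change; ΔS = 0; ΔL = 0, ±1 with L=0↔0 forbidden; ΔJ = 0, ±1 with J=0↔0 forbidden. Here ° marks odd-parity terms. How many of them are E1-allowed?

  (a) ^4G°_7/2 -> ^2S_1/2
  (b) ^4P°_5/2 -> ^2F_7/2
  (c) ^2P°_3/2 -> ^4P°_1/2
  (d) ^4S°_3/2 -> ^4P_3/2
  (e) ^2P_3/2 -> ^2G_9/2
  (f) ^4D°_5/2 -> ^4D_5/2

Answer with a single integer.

(a) forbidden (ΔS, ΔL, ΔJ fail)
(b) forbidden (ΔS, ΔL fail)
(c) forbidden (parity, ΔS fail)
(d) allowed
(e) forbidden (parity, ΔL, ΔJ fail)
(f) allowed
Total allowed: 2 of 6.

2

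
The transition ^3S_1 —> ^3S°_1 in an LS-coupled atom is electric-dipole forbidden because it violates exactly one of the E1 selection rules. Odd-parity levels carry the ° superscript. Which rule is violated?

the L=0 ↔ L=0 exclusion

Reading off the term symbols: S 1→1, L 0→0, J 1→1, parity even→odd.
ΔL = 0, ±1 (not L=0↔0): L: 0 → 0, ΔL = +0 — fails.
Parity must change: even → odd — ok.
ΔS = 0: S: 1 → 1 — ok.
ΔJ = 0, ±1 (not J=0↔0): J: 1 → 1, ΔJ = +0 — ok.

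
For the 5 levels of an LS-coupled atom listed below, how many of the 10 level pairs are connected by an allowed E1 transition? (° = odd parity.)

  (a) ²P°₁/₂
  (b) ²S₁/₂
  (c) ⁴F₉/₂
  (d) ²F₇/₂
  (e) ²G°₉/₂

(a)–(b): allowed.
(a)–(c): forbidden (ΔS, ΔL, ΔJ).
(a)–(d): forbidden (ΔL, ΔJ).
(a)–(e): forbidden (parity, ΔL, ΔJ).
(b)–(c): forbidden (parity, ΔS, ΔL, ΔJ).
(b)–(d): forbidden (parity, ΔL, ΔJ).
(b)–(e): forbidden (ΔL, ΔJ).
(c)–(d): forbidden (parity, ΔS).
(c)–(e): forbidden (ΔS).
(d)–(e): allowed.
Allowed pairs: 2 of 10.

2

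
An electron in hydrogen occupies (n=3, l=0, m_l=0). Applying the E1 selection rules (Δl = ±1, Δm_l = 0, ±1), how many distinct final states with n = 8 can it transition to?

E1 requires Δl = ±1, so l_f ∈ {-1, 1}; with 0 ≤ l_f ≤ n_f−1 = 7, the allowed l_f values are {1}.
For l_f = 1: m_f ∈ {m_i−1, m_i, m_i+1} ∩ [−1, 1] = {-1, 0, 1} → 3 states.
Total: 3.

3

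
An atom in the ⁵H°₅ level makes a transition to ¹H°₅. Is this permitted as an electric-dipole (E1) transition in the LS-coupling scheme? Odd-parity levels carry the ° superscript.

ΔJ = 0, ±1 (not J=0↔0): J: 5 → 5, ΔJ = +0 — satisfied.
ΔL = 0, ±1 (not L=0↔0): L: 5 → 5, ΔL = +0 — satisfied.
ΔS = 0: S: 2 → 0 — violated.
Parity must change: odd → odd — violated.
Rule(s) violated: parity, ΔS.

forbidden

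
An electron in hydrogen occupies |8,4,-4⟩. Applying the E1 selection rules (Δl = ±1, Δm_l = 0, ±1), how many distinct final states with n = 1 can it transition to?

0

E1 requires l_f ∈ {3, 5}, but neither lies in [0, 0], so no final state is reachable.
Total: 0.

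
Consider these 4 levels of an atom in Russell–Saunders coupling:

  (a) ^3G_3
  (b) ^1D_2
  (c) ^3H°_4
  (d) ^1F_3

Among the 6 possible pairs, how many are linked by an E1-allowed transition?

1

(a)–(b): forbidden (parity, ΔS, ΔL).
(a)–(c): allowed.
(a)–(d): forbidden (parity, ΔS).
(b)–(c): forbidden (ΔS, ΔL, ΔJ).
(b)–(d): forbidden (parity).
(c)–(d): forbidden (ΔS, ΔL).
Allowed pairs: 1 of 6.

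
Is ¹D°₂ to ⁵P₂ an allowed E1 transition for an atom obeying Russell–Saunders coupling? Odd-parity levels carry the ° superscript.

forbidden

Reading off the term symbols: S 0→2, L 2→1, J 2→2, parity odd→even.
Parity must change: odd → even — passes.
ΔS = 0: S: 0 → 2 — fails.
ΔL = 0, ±1 (not L=0↔0): L: 2 → 1, ΔL = -1 — passes.
ΔJ = 0, ±1 (not J=0↔0): J: 2 → 2, ΔJ = +0 — passes.
Rule(s) violated: ΔS.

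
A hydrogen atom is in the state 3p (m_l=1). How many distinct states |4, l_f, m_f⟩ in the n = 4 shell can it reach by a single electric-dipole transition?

E1 requires Δl = ±1, so l_f ∈ {0, 2}; with 0 ≤ l_f ≤ n_f−1 = 3, the allowed l_f values are {0, 2}.
For l_f = 0: m_f ∈ {m_i−1, m_i, m_i+1} ∩ [−0, 0] = {0} → 1 state.
For l_f = 2: m_f ∈ {m_i−1, m_i, m_i+1} ∩ [−2, 2] = {0, 1, 2} → 3 states.
Total: 4.

4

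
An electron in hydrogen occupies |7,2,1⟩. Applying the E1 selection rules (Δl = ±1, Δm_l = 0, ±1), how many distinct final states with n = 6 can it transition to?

E1 requires Δl = ±1, so l_f ∈ {1, 3}; with 0 ≤ l_f ≤ n_f−1 = 5, the allowed l_f values are {1, 3}.
For l_f = 1: m_f ∈ {m_i−1, m_i, m_i+1} ∩ [−1, 1] = {0, 1} → 2 states.
For l_f = 3: m_f ∈ {m_i−1, m_i, m_i+1} ∩ [−3, 3] = {0, 1, 2} → 3 states.
Total: 5.

5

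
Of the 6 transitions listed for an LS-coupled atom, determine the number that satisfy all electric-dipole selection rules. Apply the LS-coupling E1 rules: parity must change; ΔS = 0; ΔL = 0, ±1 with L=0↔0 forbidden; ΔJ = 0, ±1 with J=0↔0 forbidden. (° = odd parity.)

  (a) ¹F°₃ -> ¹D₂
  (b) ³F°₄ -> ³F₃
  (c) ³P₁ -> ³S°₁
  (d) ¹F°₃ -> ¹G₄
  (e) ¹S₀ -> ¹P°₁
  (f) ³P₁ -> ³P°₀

6

(a) allowed
(b) allowed
(c) allowed
(d) allowed
(e) allowed
(f) allowed
Total allowed: 6 of 6.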